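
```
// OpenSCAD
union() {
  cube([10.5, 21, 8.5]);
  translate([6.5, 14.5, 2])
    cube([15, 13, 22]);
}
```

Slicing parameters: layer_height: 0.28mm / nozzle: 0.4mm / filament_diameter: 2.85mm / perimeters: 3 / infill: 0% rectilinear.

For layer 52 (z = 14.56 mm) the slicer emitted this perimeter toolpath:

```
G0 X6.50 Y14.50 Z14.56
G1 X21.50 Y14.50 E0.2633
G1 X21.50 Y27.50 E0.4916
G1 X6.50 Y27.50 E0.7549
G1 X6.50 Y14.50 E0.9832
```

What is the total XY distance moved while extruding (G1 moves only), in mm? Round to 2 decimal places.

Sum the Euclidean lengths of each G1 segment: total = 56.00 mm.

56.00 mm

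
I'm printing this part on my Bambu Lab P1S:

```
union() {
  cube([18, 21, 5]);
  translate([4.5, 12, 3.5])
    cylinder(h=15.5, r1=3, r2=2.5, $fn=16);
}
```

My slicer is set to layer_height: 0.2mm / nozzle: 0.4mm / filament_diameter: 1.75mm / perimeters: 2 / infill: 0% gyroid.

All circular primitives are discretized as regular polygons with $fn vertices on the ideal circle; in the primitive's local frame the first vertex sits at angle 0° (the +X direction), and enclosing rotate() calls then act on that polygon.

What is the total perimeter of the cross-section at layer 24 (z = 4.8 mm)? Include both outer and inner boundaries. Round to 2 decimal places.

At z = 4.8 mm: the 18×21 cube contributes its full rectangle (perimeter 78.00 mm); the cone at (4.5, 12): at t=0.084 of its height the radius interpolates to r₁+(r₂−r₁)t = 2.958, giving a regular 16-gon of that circumradius (perimeter = 2·16·2.958·sin(180°/16) = 18.47 mm); Merging all regions: the cone at (4.5, 12) lies entirely inside the 18×21 cube, so the union is just the 18×21 cube — boundary = 78.00 mm. Overall, the cross-section is a single solid region. Total boundary length (outer) = 78.00 mm.

78.00 mm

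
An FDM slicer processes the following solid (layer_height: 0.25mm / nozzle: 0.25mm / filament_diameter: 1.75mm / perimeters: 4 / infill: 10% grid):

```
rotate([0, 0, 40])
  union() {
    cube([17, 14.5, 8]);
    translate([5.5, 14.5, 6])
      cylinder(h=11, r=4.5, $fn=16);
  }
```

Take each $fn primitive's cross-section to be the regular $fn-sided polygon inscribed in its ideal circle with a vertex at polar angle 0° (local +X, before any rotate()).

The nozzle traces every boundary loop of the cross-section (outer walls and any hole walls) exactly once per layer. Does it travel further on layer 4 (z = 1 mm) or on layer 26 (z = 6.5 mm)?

Layer 4 (z = 1): the cube (footprint 17×14.5) is included at this height (perimeter 63.00 mm); the cylinder at (5.5, 14.5) is not intersected at this z (z outside [6, 17]); Merging all regions: only the 17×14.5 cube is present, so the union is just that shape — boundary = 63.00 mm; (rotated 40° about Z; rotation is an isometry so areas/perimeters/island counts are preserved). So its perimeter = 63.00 mm. Layer 26 (z = 6.5): the 17×14.5 cube contributes its full rectangle (perimeter 63.00 mm); the r=4.5 cylinder at (5.5, 14.5) gives a regular 16-gon of circumradius 4.5 (constant along its height) (perimeter = 2·16·4.500·sin(180°/16) = 28.09 mm); Combining (union): the regions partially overlap (shared area 31.00 mm²), so the edge portions inside another operand are dropped and the merged outline is re-measured after clipping — boundary = 68.05 mm; (whole slice rotated 40° about Z — lengths, areas and connectivity unchanged). So its perimeter = 68.05 mm. Layer 26 is larger (68.05 vs 63.00 mm).

layer 26 (z = 6.5 mm)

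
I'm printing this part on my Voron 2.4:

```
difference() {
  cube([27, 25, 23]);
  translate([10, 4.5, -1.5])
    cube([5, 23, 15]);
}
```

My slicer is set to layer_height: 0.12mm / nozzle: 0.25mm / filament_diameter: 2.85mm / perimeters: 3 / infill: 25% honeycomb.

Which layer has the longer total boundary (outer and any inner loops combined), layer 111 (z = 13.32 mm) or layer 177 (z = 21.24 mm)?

layer 111 (z = 13.32 mm)

Layer 111 (z = 13.32): the cube is present — its section is the full 27×25 rectangle (perimeter 104.00 mm); the cube at (10, 4.5) (footprint 5×23) is included at this height (perimeter 56.00 mm); Subtracting the remaining from the first: starting from the 27×25 cube, the 5×23 cube at (10, 4.5) partially overlaps it — only the 102.50 mm² overlap (of its 115.00 mm²) is removed, clipping the outline — boundary = 145.00 mm. So its perimeter = 145.00 mm. Layer 177 (z = 21.24): the cube is present — its section is the full 27×25 rectangle (perimeter 104.00 mm); the cube at (10, 4.5) does not reach this height (z outside [-1.5, 13.5]); After the difference (first − rest): none of the subtracted shapes is present at this height, so the 27×25 cube is unchanged — boundary = 104.00 mm. So its perimeter = 104.00 mm. Layer 111 is larger (145.00 vs 104.00 mm).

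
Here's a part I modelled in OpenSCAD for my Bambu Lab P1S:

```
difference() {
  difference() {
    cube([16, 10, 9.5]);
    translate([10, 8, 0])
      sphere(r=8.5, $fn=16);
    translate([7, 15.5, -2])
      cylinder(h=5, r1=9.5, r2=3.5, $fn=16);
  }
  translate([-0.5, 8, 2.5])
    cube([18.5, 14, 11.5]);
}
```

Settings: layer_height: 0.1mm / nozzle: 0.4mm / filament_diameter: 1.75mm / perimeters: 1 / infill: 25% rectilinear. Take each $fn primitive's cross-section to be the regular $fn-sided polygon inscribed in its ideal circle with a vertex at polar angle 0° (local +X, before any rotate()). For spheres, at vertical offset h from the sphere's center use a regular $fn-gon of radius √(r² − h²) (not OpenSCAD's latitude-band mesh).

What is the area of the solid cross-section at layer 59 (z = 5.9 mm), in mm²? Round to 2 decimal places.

70.72 mm²

At z = 5.9 mm: the 16×10 cube contributes its full rectangle (area 160.00 mm²); the r=8.5 sphere at (10, 8) slices to a regular 16-gon of circumradius 6.119 (√(r²−h²) with h=5.9 from center) (area = (16/2)·6.119²·sin(360°/16) = 114.62 mm²); the cone at (7, 15.5) is absent (z outside [-2, 3]); Subtracting the remaining from the first: starting from the 16×10 cube (160.00 mm²), the r=8.5 sphere at (10, 8) partially overlaps it — only the 80.92 mm² overlap (of its 114.62 mm²) is removed, clipping the outline — area = 79.08 mm²; the cube at (-0.5, 8) (footprint 18.5×14) is included at this height (area 259.00 mm²); After the difference (first − rest): starting from that combined region (79.08 mm²), the 18.5×14 cube at (-0.5, 8) partially overlaps it — only the 8.36 mm² overlap (of its 259.00 mm²) is removed, clipping the outline — area = 70.72 mm². Overall, the cross-section is a single solid region. Net area = 70.72 mm².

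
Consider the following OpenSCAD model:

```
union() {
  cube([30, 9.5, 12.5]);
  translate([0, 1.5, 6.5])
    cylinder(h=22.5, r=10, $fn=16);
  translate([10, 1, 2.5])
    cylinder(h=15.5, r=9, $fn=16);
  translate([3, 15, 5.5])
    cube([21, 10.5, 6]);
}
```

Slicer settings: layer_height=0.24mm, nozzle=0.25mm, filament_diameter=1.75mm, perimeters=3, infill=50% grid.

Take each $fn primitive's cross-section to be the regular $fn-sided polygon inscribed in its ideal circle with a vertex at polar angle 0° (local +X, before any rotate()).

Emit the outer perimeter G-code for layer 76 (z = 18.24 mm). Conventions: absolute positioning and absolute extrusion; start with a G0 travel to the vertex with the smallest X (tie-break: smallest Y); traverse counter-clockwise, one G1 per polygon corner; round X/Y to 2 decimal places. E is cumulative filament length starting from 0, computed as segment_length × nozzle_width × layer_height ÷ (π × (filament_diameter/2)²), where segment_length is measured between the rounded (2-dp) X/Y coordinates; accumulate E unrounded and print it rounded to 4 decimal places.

G0 X-10.00 Y1.50 Z18.24
G1 X-9.24 Y-2.33 E0.0974
G1 X-7.07 Y-5.57 E0.1947
G1 X-3.83 Y-7.74 E0.2920
G1 X0.00 Y-8.50 E0.3894
G1 X3.83 Y-7.74 E0.4868
G1 X7.07 Y-5.57 E0.5840
G1 X9.24 Y-2.33 E0.6813
G1 X10.00 Y1.50 E0.7787
G1 X9.24 Y5.33 E0.8761
G1 X7.07 Y8.57 E0.9734
G1 X3.83 Y10.74 E1.0707
G1 X0.00 Y11.50 E1.1681
G1 X-3.83 Y10.74 E1.2655
G1 X-7.07 Y8.57 E1.3627
G1 X-9.24 Y5.33 E1.4600
G1 X-10.00 Y1.50 E1.5574

At z = 18.24 mm: the cube does not reach this height (z outside [0, 12.5]); the r=10 cylinder at (0, 1.5) gives a regular 16-gon of circumradius 10 (constant along its height); the cylinder at (10, 1) is not intersected at this z (z outside [2.5, 18]); the cube at (3, 15) is not intersected at this z (z outside [5.5, 11.5]); Merging all regions: only the r=10 cylinder at (0, 1.5) is present, so the union is just that shape — 1 connected region. The outline is a single polygon with 16 vertices. Extrusion per mm of travel: 0.25 × 0.24 / (π × 0.875²) = 0.024945. Accumulating E over each segment gives final E = 1.5574.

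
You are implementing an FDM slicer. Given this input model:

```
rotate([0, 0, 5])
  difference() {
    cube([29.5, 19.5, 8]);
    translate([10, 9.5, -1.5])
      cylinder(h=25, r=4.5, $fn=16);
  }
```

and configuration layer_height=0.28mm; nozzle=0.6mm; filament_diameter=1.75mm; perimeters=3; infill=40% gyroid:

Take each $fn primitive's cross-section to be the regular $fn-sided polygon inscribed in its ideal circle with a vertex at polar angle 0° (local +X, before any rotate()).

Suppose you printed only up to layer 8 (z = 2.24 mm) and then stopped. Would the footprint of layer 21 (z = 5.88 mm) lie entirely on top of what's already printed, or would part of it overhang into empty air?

Compare the two slices. At z = 2.24: the cube is present — its section is the full 29.5×19.5 rectangle (area 575.25 mm²); the r=4.5 cylinder at (10, 9.5) contributes a regular 16-gon of circumradius 4.5 (area = (16/2)·4.500²·sin(360°/16) = 61.99 mm²); After the difference (first − rest): starting from the 29.5×19.5 cube (575.25 mm²), the r=4.5 cylinder at (10, 9.5) lies wholly inside it (removes its full 61.99 mm² and its 28.09 mm outline becomes a hole wall) — area = 513.26 mm²; (whole slice rotated 5° about Z — lengths, areas and connectivity unchanged). At z = 5.88: the cube is present — its section is the full 29.5×19.5 rectangle (area 575.25 mm²); the cylinder at (10, 9.5): section is a regular 16-gon, circumradius r=4.5 (area = (16/2)·4.500²·sin(360°/16) = 61.99 mm²); After the difference (first − rest): starting from the 29.5×19.5 cube (575.25 mm²), the r=4.5 cylinder at (10, 9.5) lies wholly inside it (removes its full 61.99 mm² and its 28.09 mm outline becomes a hole wall) — area = 513.26 mm²; (rotated 5° about Z; rotation is an isometry so areas/perimeters/island counts are preserved). Checking containment: the cross-section at z = 5.88 is a subset of the cross-section at z = 2.24.

entirely on top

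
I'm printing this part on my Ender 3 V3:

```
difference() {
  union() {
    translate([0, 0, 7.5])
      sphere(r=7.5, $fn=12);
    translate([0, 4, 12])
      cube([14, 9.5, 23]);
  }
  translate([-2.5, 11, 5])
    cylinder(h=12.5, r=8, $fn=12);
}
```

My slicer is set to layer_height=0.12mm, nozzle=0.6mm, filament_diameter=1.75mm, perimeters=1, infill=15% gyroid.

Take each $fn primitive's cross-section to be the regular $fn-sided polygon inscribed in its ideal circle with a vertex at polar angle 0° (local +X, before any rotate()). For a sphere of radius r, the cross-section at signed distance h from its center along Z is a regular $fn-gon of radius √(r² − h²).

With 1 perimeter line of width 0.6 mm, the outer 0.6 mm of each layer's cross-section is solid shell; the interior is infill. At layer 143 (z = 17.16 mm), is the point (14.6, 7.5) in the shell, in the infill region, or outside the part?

At z = 17.16 mm: the sphere is not intersected at this z (|z−center|=9.660 > r=7.5); the 14×9.5 cube at (0, 4) contributes its full rectangle; Taking the union: only the 14×9.5 cube at (0, 4) is present, so the union is just that shape — 1 connected region; the cylinder at (-2.5, 11): section is a regular 12-gon, circumradius r=8; Subtracting the remaining from the first: starting from the result so far, the r=8 cylinder at (-2.5, 11) partially overlaps it — only the 41.55 mm² overlap (of its 192.00 mm²) is removed, clipping the outline — 1 connected region. Overall, the cross-section is a single solid region. The nearest boundary edge runs (14.00, 13.50)→(14.00, 4.00); distance from the point to it = 0.60 mm. The point is not inside any of the regions above, so it lies outside the cross-section (0.60 mm from the nearest boundary).

outside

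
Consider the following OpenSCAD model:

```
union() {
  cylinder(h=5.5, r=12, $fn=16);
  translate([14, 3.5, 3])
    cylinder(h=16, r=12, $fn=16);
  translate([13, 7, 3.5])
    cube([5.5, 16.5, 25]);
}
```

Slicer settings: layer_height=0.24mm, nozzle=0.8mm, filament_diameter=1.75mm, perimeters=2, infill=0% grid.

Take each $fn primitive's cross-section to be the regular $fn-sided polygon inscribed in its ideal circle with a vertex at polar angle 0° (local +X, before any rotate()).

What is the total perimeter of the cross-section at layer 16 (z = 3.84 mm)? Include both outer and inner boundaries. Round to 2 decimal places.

At z = 3.84 mm: the r=12 cylinder gives a regular 16-gon of circumradius 12 (constant along its height) (perimeter = 2·16·12.000·sin(180°/16) = 74.91 mm); the r=12 cylinder at (14, 3.5) gives a regular 16-gon of circumradius 12 (constant along its height) (perimeter = 2·16·12.000·sin(180°/16) = 74.91 mm); the 5.5×16.5 cube at (13, 7) contributes its full rectangle (perimeter 44.00 mm); Merging all regions: the regions partially overlap (shared area 165.91 mm²), so the edge portions inside another operand are dropped and the merged outline is re-measured after clipping — boundary = 123.05 mm. Overall, the cross-section is a single solid region. Total boundary length (outer) = 123.05 mm.

123.05 mm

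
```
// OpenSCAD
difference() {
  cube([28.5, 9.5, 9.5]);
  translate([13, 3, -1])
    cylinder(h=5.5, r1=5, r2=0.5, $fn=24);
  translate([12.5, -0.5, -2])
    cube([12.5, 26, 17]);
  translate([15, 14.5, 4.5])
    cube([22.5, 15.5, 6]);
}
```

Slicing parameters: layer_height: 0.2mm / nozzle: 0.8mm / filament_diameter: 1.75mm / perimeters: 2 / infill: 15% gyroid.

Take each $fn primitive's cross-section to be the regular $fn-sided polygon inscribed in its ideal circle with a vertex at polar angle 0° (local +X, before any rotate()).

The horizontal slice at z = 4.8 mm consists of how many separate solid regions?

2

At z = 4.8 mm: the cube (footprint 28.5×9.5) is included at this height; the cone at (13, 3) is not intersected at this z (z outside [-1, 4.5]); the cube at (12.5, -0.5) is present — its section is the full 12.5×26 rectangle; the cube at (15, 14.5) (footprint 22.5×15.5) is included at this height; Taking the first minus the rest: starting from the 28.5×9.5 cube, the 12.5×26 cube at (12.5, -0.5) partially overlaps it — only the 118.75 mm² overlap (of its 325.00 mm²) is removed, clipping the outline; the 22.5×15.5 cube at (15, 14.5) misses the remaining region (no effect) — 2 connected regions. The result has 2 disconnected regions.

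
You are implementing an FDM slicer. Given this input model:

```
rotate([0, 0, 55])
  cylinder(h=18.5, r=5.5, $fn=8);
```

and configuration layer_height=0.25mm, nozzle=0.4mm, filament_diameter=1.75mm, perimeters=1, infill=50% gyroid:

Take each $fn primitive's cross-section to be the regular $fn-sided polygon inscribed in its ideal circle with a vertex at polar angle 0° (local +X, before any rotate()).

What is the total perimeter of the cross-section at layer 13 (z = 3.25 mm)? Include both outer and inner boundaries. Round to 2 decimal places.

At z = 3.25 mm: the r=5.5 cylinder contributes a regular 8-gon of circumradius 5.5 (perimeter = 2·8·5.500·sin(180°/8) = 33.68 mm); (whole slice rotated 55° about Z — lengths, areas and connectivity unchanged). Overall, the cross-section is a single solid region. Total boundary length (outer) = 33.68 mm.

33.68 mm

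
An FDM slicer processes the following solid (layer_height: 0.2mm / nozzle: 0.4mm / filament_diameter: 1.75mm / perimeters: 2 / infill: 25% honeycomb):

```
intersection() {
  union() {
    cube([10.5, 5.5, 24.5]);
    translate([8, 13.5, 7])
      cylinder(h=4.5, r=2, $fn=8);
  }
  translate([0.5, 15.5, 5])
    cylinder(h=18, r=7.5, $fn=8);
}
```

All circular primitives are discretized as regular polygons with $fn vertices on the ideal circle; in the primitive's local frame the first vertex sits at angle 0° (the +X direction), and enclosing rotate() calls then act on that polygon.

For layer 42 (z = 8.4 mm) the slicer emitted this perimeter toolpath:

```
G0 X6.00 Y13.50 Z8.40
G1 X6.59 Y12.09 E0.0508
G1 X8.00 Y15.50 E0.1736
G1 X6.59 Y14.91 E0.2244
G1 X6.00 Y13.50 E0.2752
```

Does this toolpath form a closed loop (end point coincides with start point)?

yes

Start point (G0): (6.00, 13.50). End point (last G1): the path returns to the start — closed.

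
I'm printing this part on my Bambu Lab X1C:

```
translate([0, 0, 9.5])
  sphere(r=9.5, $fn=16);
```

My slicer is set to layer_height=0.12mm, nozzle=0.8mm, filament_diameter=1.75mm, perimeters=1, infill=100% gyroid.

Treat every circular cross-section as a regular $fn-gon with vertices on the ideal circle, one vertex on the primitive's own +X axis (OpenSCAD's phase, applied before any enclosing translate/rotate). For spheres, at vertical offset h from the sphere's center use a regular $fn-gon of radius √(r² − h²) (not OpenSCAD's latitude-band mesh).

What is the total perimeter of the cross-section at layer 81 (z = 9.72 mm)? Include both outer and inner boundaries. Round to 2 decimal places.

At z = 9.72 mm: the r=9.5 sphere slices to a regular 16-gon of circumradius 9.497 (√(r²−h²) with h=0.22 from center) (perimeter = 2·16·9.497·sin(180°/16) = 59.29 mm). Overall, the cross-section is a single solid region. Total boundary length (outer) = 59.29 mm.

59.29 mm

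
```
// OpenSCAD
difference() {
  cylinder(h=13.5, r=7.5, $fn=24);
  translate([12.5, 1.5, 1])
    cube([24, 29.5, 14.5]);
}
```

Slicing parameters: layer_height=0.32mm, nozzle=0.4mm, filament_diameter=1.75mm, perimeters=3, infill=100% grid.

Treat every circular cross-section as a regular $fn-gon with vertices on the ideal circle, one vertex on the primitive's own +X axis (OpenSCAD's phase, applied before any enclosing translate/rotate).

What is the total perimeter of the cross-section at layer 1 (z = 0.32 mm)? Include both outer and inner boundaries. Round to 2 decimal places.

46.99 mm

At z = 0.32 mm: the cylinder: section is a regular 24-gon, circumradius r=7.5 (perimeter = 2·24·7.500·sin(180°/24) = 46.99 mm); the cube at (12.5, 1.5) is not intersected at this z (z outside [1, 15.5]); Taking the first minus the rest: none of the subtracted shapes is present at this height, so the r=7.5 cylinder is unchanged — boundary = 46.99 mm. Overall, the cross-section is a single solid region. Total boundary length (outer) = 46.99 mm.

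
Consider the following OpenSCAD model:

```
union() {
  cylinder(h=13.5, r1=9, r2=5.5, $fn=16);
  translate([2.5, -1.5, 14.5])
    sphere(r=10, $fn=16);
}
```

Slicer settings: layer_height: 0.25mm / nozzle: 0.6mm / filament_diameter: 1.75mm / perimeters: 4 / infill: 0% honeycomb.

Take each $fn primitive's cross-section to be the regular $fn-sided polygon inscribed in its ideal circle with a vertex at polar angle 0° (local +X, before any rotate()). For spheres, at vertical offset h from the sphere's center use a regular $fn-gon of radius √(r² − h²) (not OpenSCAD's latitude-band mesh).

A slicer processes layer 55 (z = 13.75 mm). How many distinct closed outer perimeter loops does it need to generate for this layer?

At z = 13.75 mm: the cone does not reach this height (z outside [0, 13.5]); the r=10 sphere at (2.5, -1.5) slices to a regular 16-gon of circumradius 9.972 (√(r²−h²) with h=0.75 from center); Taking the union: only the r=10 sphere at (2.5, -1.5) is present, so the union is just that shape — 1 connected region. The result has 1 disconnected region.

1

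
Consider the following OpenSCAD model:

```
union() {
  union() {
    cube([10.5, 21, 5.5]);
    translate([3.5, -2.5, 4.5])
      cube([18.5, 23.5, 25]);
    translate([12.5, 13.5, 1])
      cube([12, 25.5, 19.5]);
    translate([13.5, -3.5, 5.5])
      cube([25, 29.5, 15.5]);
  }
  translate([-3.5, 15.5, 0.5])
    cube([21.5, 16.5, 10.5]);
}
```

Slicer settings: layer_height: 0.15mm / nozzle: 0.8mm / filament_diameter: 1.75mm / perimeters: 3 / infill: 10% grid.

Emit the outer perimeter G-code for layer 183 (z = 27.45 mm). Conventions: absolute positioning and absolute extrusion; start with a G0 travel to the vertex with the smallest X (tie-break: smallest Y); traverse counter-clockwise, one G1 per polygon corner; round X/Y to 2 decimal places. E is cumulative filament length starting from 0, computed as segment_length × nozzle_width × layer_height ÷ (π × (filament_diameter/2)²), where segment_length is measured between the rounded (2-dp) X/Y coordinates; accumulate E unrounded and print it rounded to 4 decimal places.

At z = 27.45 mm: the cube is absent (z outside [0, 5.5]); the 18.5×23.5 cube at (3.5, -2.5) contributes its full rectangle; the cube at (12.5, 13.5) is not intersected at this z (z outside [1, 20.5]); the cube at (13.5, -3.5) is absent (z outside [5.5, 21]); Merging all regions: only the 18.5×23.5 cube at (3.5, -2.5) is present, so the union is just that shape — 1 connected region; the cube at (-3.5, 15.5) is not intersected at this z (z outside [0.5, 11]); Merging all regions: only the result so far is present, so the union is just that shape — 1 connected region. The outline is a single polygon with 4 vertices. Extrusion per mm of travel: 0.8 × 0.15 / (π × 0.875²) = 0.049890. Accumulating E over each segment gives final E = 4.1908.

G0 X3.50 Y-2.50 Z27.45
G1 X22.00 Y-2.50 E0.9230
G1 X22.00 Y21.00 E2.0954
G1 X3.50 Y21.00 E3.0184
G1 X3.50 Y-2.50 E4.1908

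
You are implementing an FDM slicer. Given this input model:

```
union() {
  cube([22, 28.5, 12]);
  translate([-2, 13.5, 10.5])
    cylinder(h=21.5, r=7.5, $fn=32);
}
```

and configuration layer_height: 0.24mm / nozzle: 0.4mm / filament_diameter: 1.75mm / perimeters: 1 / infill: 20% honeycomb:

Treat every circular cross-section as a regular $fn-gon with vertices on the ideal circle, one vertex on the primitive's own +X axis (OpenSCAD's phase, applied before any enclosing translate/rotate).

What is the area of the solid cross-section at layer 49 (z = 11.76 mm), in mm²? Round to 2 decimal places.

At z = 11.76 mm: the cube is present — its section is the full 22×28.5 rectangle (area 627.00 mm²); the cylinder at (-2, 13.5): section is a regular 32-gon, circumradius r=7.5 (area = (32/2)·7.500²·sin(360°/32) = 175.58 mm²); Combining (union): the regions partially overlap — summed areas 802.58 mm² minus the doubly-counted overlap 58.24 mm² gives 744.34 mm² — area = 744.34 mm². Overall, the cross-section is a single solid region. Net area = 744.34 mm².

744.34 mm²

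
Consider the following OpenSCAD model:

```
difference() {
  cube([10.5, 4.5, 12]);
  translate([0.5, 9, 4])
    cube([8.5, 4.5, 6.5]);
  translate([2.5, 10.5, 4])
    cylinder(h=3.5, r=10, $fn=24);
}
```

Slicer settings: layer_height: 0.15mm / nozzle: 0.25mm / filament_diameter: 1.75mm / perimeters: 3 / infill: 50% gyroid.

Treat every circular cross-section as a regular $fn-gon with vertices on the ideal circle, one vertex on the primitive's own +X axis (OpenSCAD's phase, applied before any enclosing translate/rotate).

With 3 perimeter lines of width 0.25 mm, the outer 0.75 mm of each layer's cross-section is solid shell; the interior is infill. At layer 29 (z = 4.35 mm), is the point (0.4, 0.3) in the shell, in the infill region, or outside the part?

At z = 4.35 mm: the 10.5×4.5 cube contributes its full rectangle; the cube at (0.5, 9) (footprint 8.5×4.5) is included at this height; the r=10 cylinder at (2.5, 10.5) gives a regular 24-gon of circumradius 10 (constant along its height); Subtracting the remaining from the first: starting from the 10.5×4.5 cube, the 8.5×4.5 cube at (0.5, 9) misses the remaining region (no effect); the r=10 cylinder at (2.5, 10.5) partially overlaps it — only the 31.43 mm² overlap (of its 310.58 mm²) is removed, clipping the outline — 1 connected region. Overall, the cross-section is a single solid region. The nearest boundary edge runs (10.50, 0.00)→(0.00, 0.00); distance from the point to it = 0.30 mm. The point is inside the cross-section, 0.30 mm from the nearest boundary — within the 0.75 mm shell band (3 × 0.25).

shell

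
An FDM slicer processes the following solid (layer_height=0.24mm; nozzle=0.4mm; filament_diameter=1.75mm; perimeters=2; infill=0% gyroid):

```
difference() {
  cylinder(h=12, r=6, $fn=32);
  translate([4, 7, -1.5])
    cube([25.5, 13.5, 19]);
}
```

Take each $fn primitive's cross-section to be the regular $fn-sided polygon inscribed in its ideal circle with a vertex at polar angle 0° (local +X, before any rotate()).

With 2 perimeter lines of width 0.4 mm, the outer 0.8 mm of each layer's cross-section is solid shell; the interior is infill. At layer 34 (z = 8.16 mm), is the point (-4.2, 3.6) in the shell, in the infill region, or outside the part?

At z = 8.16 mm: the r=6 cylinder gives a regular 32-gon of circumradius 6 (constant along its height); the 25.5×13.5 cube at (4, 7) contributes its full rectangle; After the difference (first − rest): starting from the r=6 cylinder, the 25.5×13.5 cube at (4, 7) misses the remaining region (no effect) — 1 connected region. Overall, the cross-section is a single solid region. The nearest boundary edge runs (-4.99, 3.33)→(-4.24, 4.24); distance from the point to it = 0.44 mm. The point is inside the cross-section, 0.44 mm from the nearest boundary — within the 0.8 mm shell band (2 × 0.4).

shell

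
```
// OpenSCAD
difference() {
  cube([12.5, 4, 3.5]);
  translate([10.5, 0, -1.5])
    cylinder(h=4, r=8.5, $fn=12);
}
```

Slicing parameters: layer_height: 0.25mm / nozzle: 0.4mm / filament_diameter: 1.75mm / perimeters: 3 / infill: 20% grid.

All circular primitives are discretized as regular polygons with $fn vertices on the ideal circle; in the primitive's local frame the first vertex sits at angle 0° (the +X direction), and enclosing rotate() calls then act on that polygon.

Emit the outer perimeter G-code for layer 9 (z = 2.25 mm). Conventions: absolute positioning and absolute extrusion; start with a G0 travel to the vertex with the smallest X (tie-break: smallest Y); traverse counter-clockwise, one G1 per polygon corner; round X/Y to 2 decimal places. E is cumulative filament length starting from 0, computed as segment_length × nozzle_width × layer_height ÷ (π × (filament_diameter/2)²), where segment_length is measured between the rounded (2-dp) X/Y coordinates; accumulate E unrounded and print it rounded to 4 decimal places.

At z = 2.25 mm: the cube (footprint 12.5×4) is included at this height; the r=8.5 cylinder at (10.5, 0) gives a regular 12-gon of circumradius 8.5 (constant along its height); After the difference (first − rest): starting from the 12.5×4 cube, the r=8.5 cylinder at (10.5, 0) partially overlaps it — only the 39.86 mm² overlap (of its 216.75 mm²) is removed, clipping the outline — 1 connected region. The outline is a single polygon with 4 vertices. Extrusion per mm of travel: 0.4 × 0.25 / (π × 0.875²) = 0.041575. Accumulating E over each segment gives final E = 0.5492.

G0 X0.00 Y0.00 Z2.25
G1 X2.00 Y0.00 E0.0832
G1 X3.07 Y4.00 E0.2553
G1 X0.00 Y4.00 E0.3829
G1 X0.00 Y0.00 E0.5492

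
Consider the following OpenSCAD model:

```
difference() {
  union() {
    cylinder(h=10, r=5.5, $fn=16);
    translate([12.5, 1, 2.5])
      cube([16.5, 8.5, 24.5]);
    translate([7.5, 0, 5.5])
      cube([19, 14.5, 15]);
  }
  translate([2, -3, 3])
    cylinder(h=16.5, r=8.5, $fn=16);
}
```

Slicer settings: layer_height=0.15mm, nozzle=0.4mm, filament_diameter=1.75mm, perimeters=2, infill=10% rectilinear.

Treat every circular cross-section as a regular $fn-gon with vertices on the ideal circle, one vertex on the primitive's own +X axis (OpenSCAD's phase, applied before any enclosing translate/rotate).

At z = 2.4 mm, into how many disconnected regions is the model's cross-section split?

1

At z = 2.4 mm: the cylinder: section is a regular 16-gon, circumradius r=5.5; the cube at (12.5, 1) is not intersected at this z (z outside [2.5, 27]); the cube at (7.5, 0) is not intersected at this z (z outside [5.5, 20.5]); Merging all regions: only the r=5.5 cylinder is present, so the union is just that shape — 1 connected region; the cylinder at (2, -3) is not intersected at this z (z outside [3, 19.5]); Taking the first minus the rest: none of the subtracted shapes is present at this height, so the result so far is unchanged — 1 connected region. The result has 1 disconnected region.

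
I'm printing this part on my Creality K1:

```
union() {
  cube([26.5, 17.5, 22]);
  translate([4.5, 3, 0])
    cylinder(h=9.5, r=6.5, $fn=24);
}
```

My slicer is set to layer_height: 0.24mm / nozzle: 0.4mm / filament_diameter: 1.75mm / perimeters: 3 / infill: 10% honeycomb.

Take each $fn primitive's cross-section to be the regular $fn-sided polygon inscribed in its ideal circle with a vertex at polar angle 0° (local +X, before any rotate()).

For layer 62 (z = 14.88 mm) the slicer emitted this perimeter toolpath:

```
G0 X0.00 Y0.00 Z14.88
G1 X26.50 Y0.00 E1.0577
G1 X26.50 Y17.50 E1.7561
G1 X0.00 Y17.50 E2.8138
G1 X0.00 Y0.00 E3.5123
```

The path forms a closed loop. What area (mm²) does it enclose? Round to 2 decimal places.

Apply the shoelace formula to the sequence of (X, Y) vertices; enclosed area = 463.75 mm².

463.75 mm²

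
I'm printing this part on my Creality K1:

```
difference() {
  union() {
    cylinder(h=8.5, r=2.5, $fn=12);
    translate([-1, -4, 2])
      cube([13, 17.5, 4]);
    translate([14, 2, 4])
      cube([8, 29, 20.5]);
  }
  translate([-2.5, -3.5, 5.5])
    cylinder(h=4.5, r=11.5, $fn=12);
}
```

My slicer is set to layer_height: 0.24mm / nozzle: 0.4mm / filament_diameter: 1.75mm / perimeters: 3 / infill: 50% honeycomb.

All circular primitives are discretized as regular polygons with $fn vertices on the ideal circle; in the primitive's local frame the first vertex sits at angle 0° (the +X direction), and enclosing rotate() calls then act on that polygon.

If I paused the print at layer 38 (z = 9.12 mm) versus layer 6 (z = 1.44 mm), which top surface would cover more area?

layer 38 (z = 9.12 mm)

Layer 38 (z = 9.12): the cylinder is absent (z outside [0, 8.5]); the cube at (-1, -4) does not reach this height (z outside [2, 6]); the cube at (14, 2) is present — its section is the full 8×29 rectangle (area 232.00 mm²); Taking the union: only the 8×29 cube at (14, 2) is present, so the union is just that shape — area = 232.00 mm²; the r=11.5 cylinder at (-2.5, -3.5) contributes a regular 12-gon of circumradius 11.5 (area = (12/2)·11.500²·sin(360°/12) = 396.75 mm²); Taking the first minus the rest: starting from that combined region (232.00 mm²), the r=11.5 cylinder at (-2.5, -3.5) misses the remaining region (no effect) — area = 232.00 mm². So its area = 232.00 mm². Layer 6 (z = 1.44): the cylinder: section is a regular 12-gon, circumradius r=2.5 (area = (12/2)·2.500²·sin(360°/12) = 18.75 mm²); the cube at (-1, -4) is absent (z outside [2, 6]); the cube at (14, 2) is absent (z outside [4, 24.5]); Combining (union): only the r=2.5 cylinder is present, so the union is just that shape — area = 18.75 mm²; the cylinder at (-2.5, -3.5) is absent (z outside [5.5, 10]); Taking the first minus the rest: none of the subtracted shapes is present at this height, so the result so far is unchanged — area = 18.75 mm². So its area = 18.75 mm². Layer 38 is larger (232.00 vs 18.75 mm²).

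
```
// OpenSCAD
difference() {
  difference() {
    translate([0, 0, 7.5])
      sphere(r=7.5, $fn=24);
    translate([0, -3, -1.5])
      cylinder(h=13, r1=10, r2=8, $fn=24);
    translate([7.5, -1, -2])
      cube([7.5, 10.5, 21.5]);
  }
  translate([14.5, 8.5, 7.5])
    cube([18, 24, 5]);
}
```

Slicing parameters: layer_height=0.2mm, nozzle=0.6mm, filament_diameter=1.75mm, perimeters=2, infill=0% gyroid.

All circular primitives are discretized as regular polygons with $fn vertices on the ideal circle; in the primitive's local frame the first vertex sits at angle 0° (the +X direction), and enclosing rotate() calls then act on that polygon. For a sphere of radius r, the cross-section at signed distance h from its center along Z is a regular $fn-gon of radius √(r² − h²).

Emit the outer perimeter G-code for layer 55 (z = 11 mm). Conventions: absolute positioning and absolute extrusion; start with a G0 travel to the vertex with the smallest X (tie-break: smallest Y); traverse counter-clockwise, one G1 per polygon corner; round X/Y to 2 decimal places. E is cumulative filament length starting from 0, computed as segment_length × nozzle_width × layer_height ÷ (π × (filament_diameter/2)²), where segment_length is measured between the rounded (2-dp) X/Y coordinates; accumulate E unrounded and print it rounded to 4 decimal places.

G0 X-6.33 Y1.91 Z11.00
G1 X-5.71 Y2.71 E0.0505
G1 X-4.04 Y3.99 E0.1555
G1 X-2.09 Y4.80 E0.2608
G1 X0.00 Y5.08 E0.3660
G1 X2.09 Y4.80 E0.4712
G1 X4.04 Y3.99 E0.5766
G1 X5.71 Y2.71 E0.6815
G1 X6.33 Y1.91 E0.7320
G1 X5.74 Y3.32 E0.8083
G1 X4.69 Y4.69 E0.8944
G1 X3.32 Y5.74 E0.9805
G1 X1.72 Y6.41 E1.0671
G1 X0.00 Y6.63 E1.1536
G1 X-1.72 Y6.41 E1.2401
G1 X-3.32 Y5.74 E1.3266
G1 X-4.69 Y4.69 E1.4127
G1 X-5.74 Y3.32 E1.4989
G1 X-6.33 Y1.91 E1.5751

At z = 11 mm: the r=7.5 sphere slices to a regular 24-gon of circumradius 6.633 (√(r²−h²) with h=3.5 from center); the cone at (0, -3): at t=0.962 of its height the radius interpolates to r₁+(r₂−r₁)t = 8.077, giving a regular 24-gon of that circumradius; the cube at (7.5, -1) is present — its section is the full 7.5×10.5 rectangle; After the difference (first − rest): starting from the r=7.5 sphere, the cone at (0, -3) partially overlaps it — only the 120.86 mm² overlap (of its 202.61 mm²) is removed, clipping the outline; the 7.5×10.5 cube at (7.5, -1) misses the remaining region (no effect) — 1 connected region; the cube at (14.5, 8.5) (footprint 18×24) is included at this height; After the difference (first − rest): starting from that combined region, the 18×24 cube at (14.5, 8.5) misses the remaining region (no effect) — 1 connected region. The outline is a single polygon with 18 vertices. Extrusion per mm of travel: 0.6 × 0.2 / (π × 0.875²) = 0.049890. Accumulating E over each segment gives final E = 1.5751.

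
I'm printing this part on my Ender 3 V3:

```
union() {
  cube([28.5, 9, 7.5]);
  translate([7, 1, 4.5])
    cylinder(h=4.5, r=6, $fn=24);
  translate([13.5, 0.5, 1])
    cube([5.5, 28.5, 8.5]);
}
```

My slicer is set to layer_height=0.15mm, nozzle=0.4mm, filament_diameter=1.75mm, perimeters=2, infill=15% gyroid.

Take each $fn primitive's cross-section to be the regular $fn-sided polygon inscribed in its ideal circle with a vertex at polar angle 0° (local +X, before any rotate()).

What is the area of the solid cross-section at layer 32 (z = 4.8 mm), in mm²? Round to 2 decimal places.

At z = 4.8 mm: the cube is present — its section is the full 28.5×9 rectangle (area 256.50 mm²); the r=6 cylinder at (7, 1) contributes a regular 24-gon of circumradius 6 (area = (24/2)·6.000²·sin(360°/24) = 111.81 mm²); the cube at (13.5, 0.5) is present — its section is the full 5.5×28.5 rectangle (area 156.75 mm²); Merging all regions: the regions partially overlap — summed areas 525.06 mm² minus the doubly-counted overlap 114.52 mm² gives 410.54 mm² — area = 410.54 mm². Overall, the cross-section is a single solid region. Net area = 410.54 mm².

410.54 mm²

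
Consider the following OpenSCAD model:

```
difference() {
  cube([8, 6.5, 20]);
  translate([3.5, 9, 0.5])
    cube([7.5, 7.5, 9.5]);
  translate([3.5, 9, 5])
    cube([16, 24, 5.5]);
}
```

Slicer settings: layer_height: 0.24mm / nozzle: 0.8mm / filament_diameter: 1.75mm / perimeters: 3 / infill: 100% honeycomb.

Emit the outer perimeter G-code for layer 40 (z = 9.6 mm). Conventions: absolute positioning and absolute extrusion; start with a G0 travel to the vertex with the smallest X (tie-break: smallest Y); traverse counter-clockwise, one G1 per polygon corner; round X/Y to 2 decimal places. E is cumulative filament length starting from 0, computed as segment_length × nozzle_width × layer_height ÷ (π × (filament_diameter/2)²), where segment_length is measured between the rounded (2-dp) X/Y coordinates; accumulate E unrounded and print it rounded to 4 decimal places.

At z = 9.6 mm: the cube (footprint 8×6.5) is included at this height; the cube at (3.5, 9) (footprint 7.5×7.5) is included at this height; the cube at (3.5, 9) (footprint 16×24) is included at this height; After the difference (first − rest): starting from the 8×6.5 cube, the 7.5×7.5 cube at (3.5, 9) misses the remaining region (no effect); the 16×24 cube at (3.5, 9) misses the remaining region (no effect) — 1 connected region. The outline is a single polygon with 4 vertices. Extrusion per mm of travel: 0.8 × 0.24 / (π × 0.875²) = 0.079824. Accumulating E over each segment gives final E = 2.3149.

G0 X0.00 Y0.00 Z9.60
G1 X8.00 Y0.00 E0.6386
G1 X8.00 Y6.50 E1.1575
G1 X0.00 Y6.50 E1.7960
G1 X0.00 Y0.00 E2.3149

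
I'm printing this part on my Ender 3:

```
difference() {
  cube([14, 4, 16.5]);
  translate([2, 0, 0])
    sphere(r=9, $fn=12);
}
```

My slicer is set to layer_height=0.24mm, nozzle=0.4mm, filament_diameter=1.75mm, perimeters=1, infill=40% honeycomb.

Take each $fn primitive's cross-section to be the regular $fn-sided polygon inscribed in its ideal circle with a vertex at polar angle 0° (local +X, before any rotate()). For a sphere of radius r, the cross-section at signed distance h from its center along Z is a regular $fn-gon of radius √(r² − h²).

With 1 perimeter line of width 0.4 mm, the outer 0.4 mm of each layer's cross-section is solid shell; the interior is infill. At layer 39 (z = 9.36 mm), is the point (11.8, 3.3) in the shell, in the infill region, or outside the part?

infill

At z = 9.36 mm: the cube (footprint 14×4) is included at this height; the sphere at (2, 0) does not reach this height (|z−center|=9.360 > r=9); After the difference (first − rest): none of the subtracted shapes is present at this height, so the 14×4 cube is unchanged — 1 connected region. Overall, the cross-section is a single solid region. The nearest boundary edge runs (14.00, 4.00)→(0.00, 4.00); distance from the point to it = 0.70 mm. The point is inside the cross-section and 0.70 mm from the nearest boundary — more than the 0.4 mm shell width (1 × 0.4), so it's in the infill interior.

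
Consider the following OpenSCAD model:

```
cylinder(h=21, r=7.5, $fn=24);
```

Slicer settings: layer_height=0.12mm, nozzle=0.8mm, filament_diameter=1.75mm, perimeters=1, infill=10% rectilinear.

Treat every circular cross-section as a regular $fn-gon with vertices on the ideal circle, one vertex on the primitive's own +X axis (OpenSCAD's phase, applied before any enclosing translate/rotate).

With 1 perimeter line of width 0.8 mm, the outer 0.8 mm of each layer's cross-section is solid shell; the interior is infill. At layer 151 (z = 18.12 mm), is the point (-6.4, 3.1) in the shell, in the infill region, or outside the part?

At z = 18.12 mm: the r=7.5 cylinder gives a regular 24-gon of circumradius 7.5 (constant along its height). Overall, the cross-section is a single solid region. The nearest boundary edge runs (-6.50, 3.75)→(-7.24, 1.94); distance from the point to it = 0.34 mm. The point is inside the cross-section, 0.34 mm from the nearest boundary — within the 0.8 mm shell band (1 × 0.8).

shell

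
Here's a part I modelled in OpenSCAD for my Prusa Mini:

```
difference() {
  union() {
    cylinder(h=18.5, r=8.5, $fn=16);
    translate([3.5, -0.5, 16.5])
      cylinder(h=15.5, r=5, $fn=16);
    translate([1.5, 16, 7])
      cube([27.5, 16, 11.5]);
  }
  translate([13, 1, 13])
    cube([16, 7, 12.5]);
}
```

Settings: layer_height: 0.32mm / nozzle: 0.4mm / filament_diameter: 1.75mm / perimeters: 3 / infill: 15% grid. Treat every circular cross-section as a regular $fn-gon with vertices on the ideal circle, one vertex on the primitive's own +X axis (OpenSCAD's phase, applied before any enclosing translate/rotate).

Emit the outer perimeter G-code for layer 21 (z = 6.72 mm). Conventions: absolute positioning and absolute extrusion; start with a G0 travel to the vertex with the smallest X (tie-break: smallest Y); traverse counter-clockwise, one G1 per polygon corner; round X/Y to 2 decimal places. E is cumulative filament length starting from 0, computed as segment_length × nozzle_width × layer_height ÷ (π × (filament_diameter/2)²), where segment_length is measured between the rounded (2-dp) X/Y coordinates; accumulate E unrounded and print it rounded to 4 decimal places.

At z = 6.72 mm: the r=8.5 cylinder gives a regular 16-gon of circumradius 8.5 (constant along its height); the cylinder at (3.5, -0.5) does not reach this height (z outside [16.5, 32]); the cube at (1.5, 16) is absent (z outside [7, 18.5]); Taking the union: only the r=8.5 cylinder is present, so the union is just that shape — 1 connected region; the cube at (13, 1) is not intersected at this z (z outside [13, 25.5]); Subtracting the remaining from the first: none of the subtracted shapes is present at this height, so that combined region is unchanged — 1 connected region. The outline is a single polygon with 16 vertices. Extrusion per mm of travel: 0.4 × 0.32 / (π × 0.875²) = 0.053216. Accumulating E over each segment gives final E = 2.8232.

G0 X-8.50 Y0.00 Z6.72
G1 X-7.85 Y-3.25 E0.1764
G1 X-6.01 Y-6.01 E0.3529
G1 X-3.25 Y-7.85 E0.5294
G1 X0.00 Y-8.50 E0.7058
G1 X3.25 Y-7.85 E0.8822
G1 X6.01 Y-6.01 E1.0587
G1 X7.85 Y-3.25 E1.2352
G1 X8.50 Y0.00 E1.4116
G1 X7.85 Y3.25 E1.5880
G1 X6.01 Y6.01 E1.7645
G1 X3.25 Y7.85 E1.9410
G1 X0.00 Y8.50 E2.1174
G1 X-3.25 Y7.85 E2.2938
G1 X-6.01 Y6.01 E2.4703
G1 X-7.85 Y3.25 E2.6468
G1 X-8.50 Y0.00 E2.8232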